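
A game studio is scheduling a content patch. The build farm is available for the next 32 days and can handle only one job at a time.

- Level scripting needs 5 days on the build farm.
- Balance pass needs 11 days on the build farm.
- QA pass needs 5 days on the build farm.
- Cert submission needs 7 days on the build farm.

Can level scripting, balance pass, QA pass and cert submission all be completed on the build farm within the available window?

Running back to back, the jobs need 5 + 11 + 5 + 7 = 28 days on the build farm.
Since 28 ≤ 32, they fit within the window.

Yes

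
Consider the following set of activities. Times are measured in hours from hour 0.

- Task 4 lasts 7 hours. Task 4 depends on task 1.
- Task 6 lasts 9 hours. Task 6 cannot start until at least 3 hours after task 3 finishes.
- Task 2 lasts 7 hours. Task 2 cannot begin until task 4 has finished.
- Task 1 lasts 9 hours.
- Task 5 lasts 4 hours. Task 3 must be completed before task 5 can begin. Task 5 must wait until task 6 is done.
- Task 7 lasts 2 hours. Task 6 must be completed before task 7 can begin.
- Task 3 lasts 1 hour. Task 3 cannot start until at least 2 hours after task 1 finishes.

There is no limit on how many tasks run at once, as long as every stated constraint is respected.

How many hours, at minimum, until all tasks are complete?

28

Task 1 has no prerequisites, so it starts at hour 0 and finishes at hour 9.
Task 4 waits on task 1 (finishes hour 9), so it starts at hour 9 and finishes at 9 + 7 = hour 16.
After task 4 (finishes hour 16), task 2 can start at hour 16 and finishes at hour 23.
Task 3 cannot begin until task 1 (finishes hour 9, plus 2-hour gap → hour 11). It runs from hour 11 to 11 + 1 = hour 12.
After task 3 (finishes hour 12, plus 3-hour gap → hour 15), task 6 can start at hour 15 and finishes at hour 24.
Task 7 waits on task 6 (finishes hour 24), so it starts at hour 24 and finishes at 24 + 2 = hour 26.
Task 5 needs all of task 3 (finishes hour 12); task 6 (finishes hour 24). That puts its earliest start at hour 24; it finishes at 24 + 4 = hour 28.
All tasks are finished once the last one completes. Finish times: Task 1 at 9, Task 2 at 23, Task 3 at 12, Task 4 at 16, Task 5 at 28, Task 6 at 24, Task 7 at 26. The latest is hour 28.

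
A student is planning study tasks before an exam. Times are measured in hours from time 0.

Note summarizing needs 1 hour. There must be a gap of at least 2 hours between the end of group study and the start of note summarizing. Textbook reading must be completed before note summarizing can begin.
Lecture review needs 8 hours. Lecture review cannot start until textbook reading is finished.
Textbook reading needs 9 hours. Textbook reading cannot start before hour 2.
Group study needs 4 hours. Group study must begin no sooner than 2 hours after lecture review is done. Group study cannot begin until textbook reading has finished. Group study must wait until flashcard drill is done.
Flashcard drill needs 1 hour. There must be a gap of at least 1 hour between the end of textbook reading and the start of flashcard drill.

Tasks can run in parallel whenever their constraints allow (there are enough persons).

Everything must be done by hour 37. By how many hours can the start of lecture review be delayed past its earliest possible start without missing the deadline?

9

Textbook reading cannot begin until its own release at hour 2. It runs from hour 2 to 2 + 9 = hour 11.
Lecture review cannot begin until textbook reading (finishes hour 11). It runs from hour 11 to 11 + 8 = hour 19.

Working backward from the deadline:
Note summarizing must finish by hour 37; it takes 1 hour, so it must start by 37 − 1 = hour 36.
Group study feeds into note summarizing (must start by hour 36, minus 2-hour gap → hour 34); so group study must finish by hour 34 and therefore start by hour 30.
Lecture review feeds into group study (must start by hour 30, minus 2-hour gap → hour 28); so lecture review must finish by hour 28 and therefore start by hour 20.
So lecture review can start as early as hour 11 and as late as hour 20, giving 20 − 11 = 9 hours of slack.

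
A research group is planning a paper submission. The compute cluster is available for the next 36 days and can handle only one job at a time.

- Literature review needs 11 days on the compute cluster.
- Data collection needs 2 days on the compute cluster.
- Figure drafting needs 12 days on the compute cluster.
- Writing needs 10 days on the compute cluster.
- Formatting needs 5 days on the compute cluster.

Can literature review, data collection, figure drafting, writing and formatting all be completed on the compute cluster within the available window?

No

Running back to back, the jobs need 11 + 2 + 12 + 10 + 5 = 40 days on the compute cluster.
Since 40 > 36, they cannot all fit.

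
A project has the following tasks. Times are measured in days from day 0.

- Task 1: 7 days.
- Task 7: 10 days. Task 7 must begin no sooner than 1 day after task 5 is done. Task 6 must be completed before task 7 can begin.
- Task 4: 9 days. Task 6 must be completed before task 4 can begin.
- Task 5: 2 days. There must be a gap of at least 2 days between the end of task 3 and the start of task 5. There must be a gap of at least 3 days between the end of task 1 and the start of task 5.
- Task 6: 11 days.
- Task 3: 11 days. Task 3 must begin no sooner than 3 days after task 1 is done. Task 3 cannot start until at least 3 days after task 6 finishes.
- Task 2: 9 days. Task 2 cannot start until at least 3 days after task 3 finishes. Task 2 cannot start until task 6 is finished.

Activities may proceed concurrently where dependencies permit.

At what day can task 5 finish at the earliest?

Task 6 can start immediately at day 0; it finishes at day 11.
Task 1 can start immediately at day 0; it finishes at day 7.
Task 3 cannot start until task 1 (finishes day 7, plus 3-day gap → day 10); task 6 (finishes day 11, plus 3-day gap → day 14). The controlling bound is day 14, so task 3 finishes at 14 + 11 = day 25.
Task 5 needs all of task 3 (finishes day 25, plus 2-day gap → day 27); task 1 (finishes day 7, plus 3-day gap → day 10). That puts its earliest start at day 27; it finishes at 27 + 2 = day 29.

29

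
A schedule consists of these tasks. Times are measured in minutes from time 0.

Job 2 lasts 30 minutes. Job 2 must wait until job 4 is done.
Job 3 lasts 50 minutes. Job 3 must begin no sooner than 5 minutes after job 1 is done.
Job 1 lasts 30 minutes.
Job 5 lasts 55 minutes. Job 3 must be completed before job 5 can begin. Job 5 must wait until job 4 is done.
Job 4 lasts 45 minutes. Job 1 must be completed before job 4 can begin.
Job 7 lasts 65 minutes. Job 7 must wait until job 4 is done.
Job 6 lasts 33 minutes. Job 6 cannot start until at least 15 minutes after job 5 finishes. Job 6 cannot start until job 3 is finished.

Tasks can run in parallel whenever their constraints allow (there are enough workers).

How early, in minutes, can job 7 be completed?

Job 1 has no prerequisites, so it starts at minute 0 and finishes at minute 30.
Job 4 cannot begin until job 1 (finishes minute 30). It runs from minute 30 to 30 + 45 = minute 75.
After job 4 (finishes minute 75), job 7 can start at minute 75 and finishes at minute 140.

140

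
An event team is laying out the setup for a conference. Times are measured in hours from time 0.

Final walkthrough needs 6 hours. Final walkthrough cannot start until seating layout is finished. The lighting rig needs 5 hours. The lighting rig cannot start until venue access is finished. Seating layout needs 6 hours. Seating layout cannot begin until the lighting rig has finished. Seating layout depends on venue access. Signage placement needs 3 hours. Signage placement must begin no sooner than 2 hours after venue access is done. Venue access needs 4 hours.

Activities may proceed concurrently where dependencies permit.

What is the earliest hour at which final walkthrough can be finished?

21

Nothing blocks venue access, so it runs from hour 0 to hour 4.
After venue access (finishes hour 4), the lighting rig can start at hour 4 and finishes at hour 9.
Seating layout needs all of the lighting rig (finishes hour 9); venue access (finishes hour 4). That puts its earliest start at hour 9; it finishes at 9 + 6 = hour 15.
After seating layout (finishes hour 15), final walkthrough can start at hour 15 and finishes at hour 21.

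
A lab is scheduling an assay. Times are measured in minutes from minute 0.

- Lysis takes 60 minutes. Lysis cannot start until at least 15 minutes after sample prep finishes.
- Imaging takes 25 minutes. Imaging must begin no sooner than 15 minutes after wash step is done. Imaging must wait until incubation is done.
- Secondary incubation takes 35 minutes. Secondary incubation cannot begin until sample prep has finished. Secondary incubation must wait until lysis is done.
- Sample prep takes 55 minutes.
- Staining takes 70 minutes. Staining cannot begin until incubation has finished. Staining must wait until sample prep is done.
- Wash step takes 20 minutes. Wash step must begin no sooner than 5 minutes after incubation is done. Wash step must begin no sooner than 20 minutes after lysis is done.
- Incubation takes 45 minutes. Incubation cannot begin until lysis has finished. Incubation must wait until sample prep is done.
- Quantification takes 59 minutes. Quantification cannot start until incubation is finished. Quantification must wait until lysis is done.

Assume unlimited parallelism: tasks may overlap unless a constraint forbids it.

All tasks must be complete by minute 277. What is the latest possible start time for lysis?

Nothing follows imaging; the deadline of minute 277 is its only limit. It must start by 277 − 25 = minute 252.
Wash step must finish before imaging (must start by minute 252, minus 15-minute gap → minute 237). With a 20-minute duration, wash step must start by 237 − 20 = minute 217.
Staining has no dependents, so it just needs to finish by minute 277. Starting by 277 − 70 = minute 207 achieves that.
Nothing follows quantification; the deadline of minute 277 is its only limit. It must start by 277 − 59 = minute 218.
Incubation must finish in time for wash step (must start by minute 217, minus 5-minute gap → minute 212); staining (must start by minute 207); imaging (must start by minute 252); quantification (must start by minute 218). The tightest is minute 207, so incubation must start by 207 − 45 = minute 162.
Secondary incubation has no dependents, so it just needs to finish by minute 277. Starting by 277 − 35 = minute 242 achieves that.
Lysis has several dependents: incubation (must start by minute 162); wash step (must start by minute 217, minus 20-minute gap → minute 197); secondary incubation (must start by minute 242); quantification (must start by minute 218). The earliest of those limits is minute 162, so lysis must start by 162 − 60 = minute 102.

102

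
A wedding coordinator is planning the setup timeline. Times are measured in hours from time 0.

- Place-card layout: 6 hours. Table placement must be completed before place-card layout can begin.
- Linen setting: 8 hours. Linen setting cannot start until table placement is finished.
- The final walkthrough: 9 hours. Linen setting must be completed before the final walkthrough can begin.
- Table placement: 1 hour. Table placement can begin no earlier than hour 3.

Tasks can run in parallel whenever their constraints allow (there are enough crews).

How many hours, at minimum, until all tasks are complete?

21

Table placement cannot begin until its own release at hour 3. It runs from hour 3 to 3 + 1 = hour 4.
After table placement (finishes hour 4), place-card layout can start at hour 4 and finishes at hour 10.
Linen setting waits on table placement (finishes hour 4), so it starts at hour 4 and finishes at 4 + 8 = hour 12.
The final walkthrough cannot begin until linen setting (finishes hour 12). It runs from hour 12 to 12 + 9 = hour 21.
All tasks are finished once the last one completes. Finish times: Table placement at 4, Linen setting at 12, Place-card layout at 10, The final walkthrough at 21. The latest is hour 21.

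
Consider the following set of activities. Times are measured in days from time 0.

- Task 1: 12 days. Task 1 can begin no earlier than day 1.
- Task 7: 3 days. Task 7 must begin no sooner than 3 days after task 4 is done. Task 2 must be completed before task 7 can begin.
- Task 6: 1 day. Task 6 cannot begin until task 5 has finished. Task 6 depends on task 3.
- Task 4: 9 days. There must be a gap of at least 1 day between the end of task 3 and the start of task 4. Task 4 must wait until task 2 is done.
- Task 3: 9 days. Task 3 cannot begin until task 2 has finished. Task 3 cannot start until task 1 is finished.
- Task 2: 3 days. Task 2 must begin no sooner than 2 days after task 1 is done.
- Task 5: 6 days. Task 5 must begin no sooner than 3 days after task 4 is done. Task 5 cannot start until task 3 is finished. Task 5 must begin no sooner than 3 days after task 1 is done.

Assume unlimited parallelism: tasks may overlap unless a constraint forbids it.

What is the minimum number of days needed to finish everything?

Task 1 waits on its own release at day 1, so it starts at day 1 and finishes at 1 + 12 = day 13.
After task 1 (finishes day 13, plus 2-day gap → day 15), task 2 can start at day 15 and finishes at day 18.
Task 3 has to wait for task 2 (finishes day 18); task 1 (finishes day 13). The latest of these is day 18, so task 3 runs day 18 to 18 + 9 = day 27.
Task 4 cannot start until task 3 (finishes day 27, plus 1-day gap → day 28); task 2 (finishes day 18). The controlling bound is day 28, so task 4 finishes at 28 + 9 = day 37.
Task 7 needs all of task 4 (finishes day 37, plus 3-day gap → day 40); task 2 (finishes day 18). That puts its earliest start at day 40; it finishes at 40 + 3 = day 43.
Task 5 cannot start until task 4 (finishes day 37, plus 3-day gap → day 40); task 3 (finishes day 27); task 1 (finishes day 13, plus 3-day gap → day 16). The controlling bound is day 40, so task 5 finishes at 40 + 6 = day 46.
Task 6 has to wait for task 5 (finishes day 46); task 3 (finishes day 27). The latest of these is day 46, so task 6 runs day 46 to 46 + 1 = day 47.
All tasks are finished once the last one completes. Finish times: Task 1 at 13, Task 2 at 18, Task 3 at 27, Task 4 at 37, Task 5 at 46, Task 6 at 47, Task 7 at 43. The latest is day 47.

47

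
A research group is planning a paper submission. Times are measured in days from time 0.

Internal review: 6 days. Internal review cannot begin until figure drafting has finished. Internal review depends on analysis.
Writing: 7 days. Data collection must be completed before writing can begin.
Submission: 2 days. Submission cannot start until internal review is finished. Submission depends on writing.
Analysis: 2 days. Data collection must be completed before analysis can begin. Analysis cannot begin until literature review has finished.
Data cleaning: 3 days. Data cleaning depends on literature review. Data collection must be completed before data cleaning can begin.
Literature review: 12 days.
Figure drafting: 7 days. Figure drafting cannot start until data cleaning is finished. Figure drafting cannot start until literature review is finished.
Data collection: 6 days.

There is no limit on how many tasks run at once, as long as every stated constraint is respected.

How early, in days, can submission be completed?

30

Data collection has no prerequisites, so it starts at day 0 and finishes at day 6.
Writing cannot begin until data collection (finishes day 6). It runs from day 6 to 6 + 7 = day 13.
Nothing blocks literature review, so it runs from day 0 to day 12.
Analysis cannot start until data collection (finishes day 6); literature review (finishes day 12). The controlling bound is day 12, so analysis finishes at 12 + 2 = day 14.
Data cleaning needs all of literature review (finishes day 12); data collection (finishes day 6). That puts its earliest start at day 12; it finishes at 12 + 3 = day 15.
Figure drafting has to wait for data cleaning (finishes day 15); literature review (finishes day 12). The latest of these is day 15, so figure drafting runs day 15 to 15 + 7 = day 22.
Internal review needs all of figure drafting (finishes day 22); analysis (finishes day 14). That puts its earliest start at day 22; it finishes at 22 + 6 = day 28.
Submission cannot start until internal review (finishes day 28); writing (finishes day 13). The controlling bound is day 28, so submission finishes at 28 + 2 = day 30.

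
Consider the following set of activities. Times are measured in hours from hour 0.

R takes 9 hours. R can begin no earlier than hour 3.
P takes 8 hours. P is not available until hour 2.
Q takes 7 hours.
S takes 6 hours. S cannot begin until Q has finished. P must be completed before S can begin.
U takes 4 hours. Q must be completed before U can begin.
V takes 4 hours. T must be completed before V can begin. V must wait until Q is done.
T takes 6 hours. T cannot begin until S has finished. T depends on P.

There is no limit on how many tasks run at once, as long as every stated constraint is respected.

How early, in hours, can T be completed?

22

Q can start immediately at hour 0; it finishes at hour 7.
P cannot begin until its own release at hour 2. It runs from hour 2 to 2 + 8 = hour 10.
S cannot start until Q (finishes hour 7); P (finishes hour 10). The controlling bound is hour 10, so S finishes at 10 + 6 = hour 16.
T cannot start until S (finishes hour 16); P (finishes hour 10). The controlling bound is hour 16, so T finishes at 16 + 6 = hour 22.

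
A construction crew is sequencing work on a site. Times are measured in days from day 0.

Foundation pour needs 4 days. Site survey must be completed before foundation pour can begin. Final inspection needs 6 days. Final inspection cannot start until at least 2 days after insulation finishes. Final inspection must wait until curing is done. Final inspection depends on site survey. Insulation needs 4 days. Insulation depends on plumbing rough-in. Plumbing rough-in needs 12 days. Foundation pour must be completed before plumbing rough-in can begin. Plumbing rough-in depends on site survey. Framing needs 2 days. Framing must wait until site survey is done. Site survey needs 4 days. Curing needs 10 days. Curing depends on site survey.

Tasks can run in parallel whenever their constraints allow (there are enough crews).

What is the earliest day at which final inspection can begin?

Nothing blocks site survey, so it runs from day 0 to day 4.
After site survey (finishes day 4), curing can start at day 4 and finishes at day 14.
After site survey (finishes day 4), foundation pour can start at day 4 and finishes at day 8.
Plumbing rough-in has to wait for foundation pour (finishes day 8); site survey (finishes day 4). The latest of these is day 8, so plumbing rough-in runs day 8 to 8 + 12 = day 20.
Insulation waits on plumbing rough-in (finishes day 20), so it starts at day 20 and finishes at 20 + 4 = day 24.
Final inspection waits on insulation (finishes day 24, plus 2-day gap → day 26); curing (finishes day 14); site survey (finishes day 4). The latest of these is day 26, which is the earliest final inspection can start.

26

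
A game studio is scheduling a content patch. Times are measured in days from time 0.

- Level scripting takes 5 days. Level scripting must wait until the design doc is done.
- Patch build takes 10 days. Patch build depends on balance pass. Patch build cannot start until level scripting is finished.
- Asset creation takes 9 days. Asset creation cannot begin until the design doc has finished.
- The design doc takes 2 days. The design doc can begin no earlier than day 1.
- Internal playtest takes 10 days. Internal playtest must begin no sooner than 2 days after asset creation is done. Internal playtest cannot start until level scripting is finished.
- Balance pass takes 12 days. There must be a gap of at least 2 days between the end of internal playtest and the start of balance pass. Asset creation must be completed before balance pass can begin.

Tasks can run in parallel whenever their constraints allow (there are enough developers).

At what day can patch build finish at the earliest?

The design doc waits on its own release at day 1, so it starts at day 1 and finishes at 1 + 2 = day 3.
After the design doc (finishes day 3), level scripting can start at day 3 and finishes at day 8.
Asset creation waits on the design doc (finishes day 3), so it starts at day 3 and finishes at 3 + 9 = day 12.
Internal playtest has to wait for asset creation (finishes day 12, plus 2-day gap → day 14); level scripting (finishes day 8). The latest of these is day 14, so internal playtest runs day 14 to 14 + 10 = day 24.
For balance pass: internal playtest (finishes day 24, plus 2-day gap → day 26); asset creation (finishes day 12). Taking the maximum gives a start of day 26, and it finishes at 26 + 12 = day 38.
Patch build needs all of balance pass (finishes day 38); level scripting (finishes day 8). That puts its earliest start at day 38; it finishes at 38 + 10 = day 48.

48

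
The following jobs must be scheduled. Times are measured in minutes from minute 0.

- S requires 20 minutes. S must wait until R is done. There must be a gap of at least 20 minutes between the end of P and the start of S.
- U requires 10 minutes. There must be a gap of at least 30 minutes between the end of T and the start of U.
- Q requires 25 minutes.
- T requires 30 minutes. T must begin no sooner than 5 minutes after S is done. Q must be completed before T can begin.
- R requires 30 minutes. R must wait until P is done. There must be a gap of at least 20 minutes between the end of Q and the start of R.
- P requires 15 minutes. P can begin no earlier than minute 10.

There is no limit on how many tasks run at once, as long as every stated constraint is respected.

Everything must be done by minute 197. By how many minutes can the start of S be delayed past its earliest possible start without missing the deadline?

Q has no prerequisites, so it starts at minute 0 and finishes at minute 25.
After its own release at minute 10, P can start at minute 10 and finishes at minute 25.
R needs all of P (finishes minute 25); Q (finishes minute 25, plus 20-minute gap → minute 45). That puts its earliest start at minute 45; it finishes at 45 + 30 = minute 75.
S cannot start until R (finishes minute 75); P (finishes minute 25, plus 20-minute gap → minute 45). The controlling bound is minute 75, so S finishes at 75 + 20 = minute 95.

Working backward from the deadline:
U has no dependents, so it just needs to finish by minute 197. Starting by 197 − 10 = minute 187 achieves that.
T has to be done before U (must start by minute 187, minus 30-minute gap → minute 157). That means finishing by minute 157, i.e. starting by 157 − 30 = minute 127.
S must finish before T (must start by minute 127, minus 5-minute gap → minute 122). With a 20-minute duration, S must start by 122 − 20 = minute 102.
So S can start as early as minute 75 and as late as minute 102, giving 102 − 75 = 27 minutes of slack.

27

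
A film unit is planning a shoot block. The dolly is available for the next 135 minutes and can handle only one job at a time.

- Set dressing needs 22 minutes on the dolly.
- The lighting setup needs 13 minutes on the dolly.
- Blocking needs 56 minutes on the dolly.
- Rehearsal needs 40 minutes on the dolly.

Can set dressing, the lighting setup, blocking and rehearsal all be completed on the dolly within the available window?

Yes

Running back to back, the jobs need 22 + 13 + 56 + 40 = 131 minutes on the dolly.
Since 131 ≤ 135, they fit within the window.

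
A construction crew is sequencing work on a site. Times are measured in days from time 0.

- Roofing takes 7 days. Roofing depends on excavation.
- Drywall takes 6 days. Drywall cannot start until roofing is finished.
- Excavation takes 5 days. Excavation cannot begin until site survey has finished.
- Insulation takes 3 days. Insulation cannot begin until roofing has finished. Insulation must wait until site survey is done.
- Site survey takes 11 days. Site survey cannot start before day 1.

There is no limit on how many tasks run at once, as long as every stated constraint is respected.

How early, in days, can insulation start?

24

After its own release at day 1, site survey can start at day 1 and finishes at day 12.
After site survey (finishes day 12), excavation can start at day 12 and finishes at day 17.
Roofing cannot begin until excavation (finishes day 17). It runs from day 17 to 17 + 7 = day 24.
Insulation waits on roofing (finishes day 24); site survey (finishes day 12). The latest of these is day 24, which is the earliest insulation can start.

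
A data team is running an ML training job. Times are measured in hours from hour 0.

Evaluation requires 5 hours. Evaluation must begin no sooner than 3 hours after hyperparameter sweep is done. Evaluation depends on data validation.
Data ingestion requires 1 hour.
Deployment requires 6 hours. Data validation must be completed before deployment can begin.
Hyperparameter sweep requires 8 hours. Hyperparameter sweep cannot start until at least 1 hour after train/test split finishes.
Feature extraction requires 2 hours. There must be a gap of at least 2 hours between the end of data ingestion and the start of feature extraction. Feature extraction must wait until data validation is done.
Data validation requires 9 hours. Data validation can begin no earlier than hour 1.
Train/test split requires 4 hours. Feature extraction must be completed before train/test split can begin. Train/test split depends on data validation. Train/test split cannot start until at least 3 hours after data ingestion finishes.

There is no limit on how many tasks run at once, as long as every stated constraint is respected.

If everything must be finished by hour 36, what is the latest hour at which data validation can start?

4

Nothing follows evaluation; the deadline of hour 36 is its only limit. It must start by 36 − 5 = hour 31.
Since evaluation (must start by hour 31, minus 3-hour gap → hour 28) depends on it, hyperparameter sweep must finish by hour 28. Backing off its 8-hour duration gives a latest start of hour 20.
Train/test split must finish before hyperparameter sweep (must start by hour 20, minus 1-hour gap → hour 19). With a 4-hour duration, train/test split must start by 19 − 4 = hour 15.
Since train/test split (must start by hour 15) depends on it, feature extraction must finish by hour 15. Backing off its 2-hour duration gives a latest start of hour 13.
To finish by hour 36, deployment (duration 6) must start no later than hour 30.
Data validation feeds feature extraction (must start by hour 13); train/test split (must start by hour 15); evaluation (must start by hour 31); deployment (must start by hour 30). Taking the minimum, data validation must finish by hour 13 and start by 13 − 9 = hour 4.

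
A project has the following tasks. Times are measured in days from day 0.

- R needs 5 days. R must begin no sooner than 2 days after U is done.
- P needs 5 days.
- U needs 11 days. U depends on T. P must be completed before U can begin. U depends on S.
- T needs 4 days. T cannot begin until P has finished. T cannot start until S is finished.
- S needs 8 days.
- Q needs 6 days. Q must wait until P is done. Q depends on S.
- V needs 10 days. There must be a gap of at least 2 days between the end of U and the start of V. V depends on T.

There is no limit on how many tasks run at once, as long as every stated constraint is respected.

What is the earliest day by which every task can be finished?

35

Nothing blocks S, so it runs from day 0 to day 8.
Nothing blocks P, so it runs from day 0 to day 5.
T cannot start until P (finishes day 5); S (finishes day 8). The controlling bound is day 8, so T finishes at 8 + 4 = day 12.
U cannot start until T (finishes day 12); P (finishes day 5); S (finishes day 8). The controlling bound is day 12, so U finishes at 12 + 11 = day 23.
V needs all of U (finishes day 23, plus 2-day gap → day 25); T (finishes day 12). That puts its earliest start at day 25; it finishes at 25 + 10 = day 35.
R cannot begin until U (finishes day 23, plus 2-day gap → day 25). It runs from day 25 to 25 + 5 = day 30.
For Q: P (finishes day 5); S (finishes day 8). Taking the maximum gives a start of day 8, and it finishes at 8 + 6 = day 14.
All tasks are finished once the last one completes. Finish times: P at 5, Q at 14, R at 30, S at 8, T at 12, U at 23, V at 35. The latest is day 35.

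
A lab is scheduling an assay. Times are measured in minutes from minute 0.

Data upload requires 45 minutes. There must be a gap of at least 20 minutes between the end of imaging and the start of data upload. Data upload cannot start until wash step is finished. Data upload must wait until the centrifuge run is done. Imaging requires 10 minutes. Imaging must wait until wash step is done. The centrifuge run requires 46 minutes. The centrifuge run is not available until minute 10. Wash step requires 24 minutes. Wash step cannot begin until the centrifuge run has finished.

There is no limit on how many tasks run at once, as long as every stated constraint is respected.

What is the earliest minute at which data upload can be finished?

The centrifuge run cannot begin until its own release at minute 10. It runs from minute 10 to 10 + 46 = minute 56.
Wash step waits on the centrifuge run (finishes minute 56), so it starts at minute 56 and finishes at 56 + 24 = minute 80.
Imaging cannot begin until wash step (finishes minute 80). It runs from minute 80 to 80 + 10 = minute 90.
For data upload: imaging (finishes minute 90, plus 20-minute gap → minute 110); wash step (finishes minute 80); the centrifuge run (finishes minute 56). Taking the maximum gives a start of minute 110, and it finishes at 110 + 45 = minute 155.

155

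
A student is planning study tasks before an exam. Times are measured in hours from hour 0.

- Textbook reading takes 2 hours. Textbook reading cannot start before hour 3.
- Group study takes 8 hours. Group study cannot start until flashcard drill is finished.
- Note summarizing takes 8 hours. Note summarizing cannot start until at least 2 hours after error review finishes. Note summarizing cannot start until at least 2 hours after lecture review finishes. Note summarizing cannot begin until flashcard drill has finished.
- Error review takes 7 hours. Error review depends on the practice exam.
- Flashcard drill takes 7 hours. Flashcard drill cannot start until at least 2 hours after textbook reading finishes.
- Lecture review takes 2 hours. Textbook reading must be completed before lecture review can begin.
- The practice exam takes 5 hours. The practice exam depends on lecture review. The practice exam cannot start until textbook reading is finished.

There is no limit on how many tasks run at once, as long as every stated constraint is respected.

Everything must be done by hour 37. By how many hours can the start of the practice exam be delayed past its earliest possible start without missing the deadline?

8

Textbook reading waits on its own release at hour 3, so it starts at hour 3 and finishes at 3 + 2 = hour 5.
Lecture review cannot begin until textbook reading (finishes hour 5). It runs from hour 5 to 5 + 2 = hour 7.
The practice exam has to wait for lecture review (finishes hour 7); textbook reading (finishes hour 5). The latest of these is hour 7, so the practice exam runs hour 7 to 7 + 5 = hour 12.

Working backward from the deadline:
Nothing follows note summarizing; the deadline of hour 37 is its only limit. It must start by 37 − 8 = hour 29.
Error review has to be done before note summarizing (must start by hour 29, minus 2-hour gap → hour 27). That means finishing by hour 27, i.e. starting by 27 − 7 = hour 20.
The practice exam has to be done before error review (must start by hour 20). That means finishing by hour 20, i.e. starting by 20 − 5 = hour 15.
So the practice exam can start as early as hour 7 and as late as hour 15, giving 15 − 7 = 8 hours of slack.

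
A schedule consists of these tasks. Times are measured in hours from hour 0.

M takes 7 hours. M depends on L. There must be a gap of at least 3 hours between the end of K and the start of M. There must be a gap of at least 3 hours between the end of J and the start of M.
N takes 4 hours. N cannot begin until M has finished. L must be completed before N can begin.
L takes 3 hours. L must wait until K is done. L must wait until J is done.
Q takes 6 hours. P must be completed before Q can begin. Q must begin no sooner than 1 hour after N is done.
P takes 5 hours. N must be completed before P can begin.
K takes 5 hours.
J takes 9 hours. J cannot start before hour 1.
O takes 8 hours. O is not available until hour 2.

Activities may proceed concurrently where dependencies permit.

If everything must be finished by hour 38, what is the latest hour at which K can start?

8

Nothing follows Q; the deadline of hour 38 is its only limit. It must start by 38 − 6 = hour 32.
P has to be done before Q (must start by hour 32). That means finishing by hour 32, i.e. starting by 32 − 5 = hour 27.
For N: P (must start by hour 27); Q (must start by hour 32, minus 1-hour gap → hour 31). The most restrictive is hour 27; with a 4-hour duration, N must start by hour 23.
M feeds into N (must start by hour 23); so M must finish by hour 23 and therefore start by hour 16.
L feeds M (must start by hour 16); N (must start by hour 23). Taking the minimum, L must finish by hour 16 and start by 16 − 3 = hour 13.
K must finish in time for L (must start by hour 13); M (must start by hour 16, minus 3-hour gap → hour 13). The tightest is hour 13, so K must start by 13 − 5 = hour 8.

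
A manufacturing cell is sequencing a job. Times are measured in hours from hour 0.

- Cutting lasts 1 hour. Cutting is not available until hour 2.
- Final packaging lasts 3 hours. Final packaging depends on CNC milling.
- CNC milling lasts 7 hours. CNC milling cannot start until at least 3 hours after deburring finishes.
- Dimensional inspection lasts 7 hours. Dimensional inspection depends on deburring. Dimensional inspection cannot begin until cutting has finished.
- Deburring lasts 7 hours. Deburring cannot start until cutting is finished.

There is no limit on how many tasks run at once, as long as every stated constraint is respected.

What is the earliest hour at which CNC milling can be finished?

20

After its own release at hour 2, cutting can start at hour 2 and finishes at hour 3.
Deburring waits on cutting (finishes hour 3), so it starts at hour 3 and finishes at 3 + 7 = hour 10.
CNC milling waits on deburring (finishes hour 10, plus 3-hour gap → hour 13), so it starts at hour 13 and finishes at 13 + 7 = hour 20.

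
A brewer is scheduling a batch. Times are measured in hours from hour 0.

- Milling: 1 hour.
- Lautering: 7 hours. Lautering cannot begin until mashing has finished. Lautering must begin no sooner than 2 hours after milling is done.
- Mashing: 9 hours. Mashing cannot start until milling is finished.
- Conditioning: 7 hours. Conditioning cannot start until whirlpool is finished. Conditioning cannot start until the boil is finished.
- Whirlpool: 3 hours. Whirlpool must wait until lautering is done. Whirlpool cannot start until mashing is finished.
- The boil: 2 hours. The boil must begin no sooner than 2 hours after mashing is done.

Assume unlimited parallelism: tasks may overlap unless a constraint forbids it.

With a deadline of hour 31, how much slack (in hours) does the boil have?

10

Milling can start immediately at hour 0; it finishes at hour 1.
Mashing waits on milling (finishes hour 1), so it starts at hour 1 and finishes at 1 + 9 = hour 10.
The boil cannot begin until mashing (finishes hour 10, plus 2-hour gap → hour 12). It runs from hour 12 to 12 + 2 = hour 14.

Working backward from the deadline:
To finish by hour 31, conditioning (duration 7) must start no later than hour 24.
Since conditioning (must start by hour 24) depends on it, the boil must finish by hour 24. Backing off its 2-hour duration gives a latest start of hour 22.
So the boil can start as early as hour 12 and as late as hour 22, giving 22 − 12 = 10 hours of slack.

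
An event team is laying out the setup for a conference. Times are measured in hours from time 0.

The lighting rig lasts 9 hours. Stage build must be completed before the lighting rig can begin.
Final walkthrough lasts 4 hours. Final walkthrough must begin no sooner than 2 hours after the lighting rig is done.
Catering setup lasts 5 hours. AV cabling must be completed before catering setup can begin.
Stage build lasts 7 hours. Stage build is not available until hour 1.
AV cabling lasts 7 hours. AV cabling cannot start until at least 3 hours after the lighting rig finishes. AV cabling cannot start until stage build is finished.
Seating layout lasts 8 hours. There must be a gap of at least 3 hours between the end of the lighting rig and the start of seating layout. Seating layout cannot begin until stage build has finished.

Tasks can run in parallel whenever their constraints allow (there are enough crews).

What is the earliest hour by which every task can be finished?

Stage build waits on its own release at hour 1, so it starts at hour 1 and finishes at 1 + 7 = hour 8.
The lighting rig waits on stage build (finishes hour 8), so it starts at hour 8 and finishes at 8 + 9 = hour 17.
After the lighting rig (finishes hour 17, plus 2-hour gap → hour 19), final walkthrough can start at hour 19 and finishes at hour 23.
Seating layout needs all of the lighting rig (finishes hour 17, plus 3-hour gap → hour 20); stage build (finishes hour 8). That puts its earliest start at hour 20; it finishes at 20 + 8 = hour 28.
AV cabling cannot start until the lighting rig (finishes hour 17, plus 3-hour gap → hour 20); stage build (finishes hour 8). The controlling bound is hour 20, so AV cabling finishes at 20 + 7 = hour 27.
After AV cabling (finishes hour 27), catering setup can start at hour 27 and finishes at hour 32.
All tasks are finished once the last one completes. Finish times: Stage build at 8, The lighting rig at 17, AV cabling at 27, Seating layout at 28, Catering setup at 32, Final walkthrough at 23. The latest is hour 32.

32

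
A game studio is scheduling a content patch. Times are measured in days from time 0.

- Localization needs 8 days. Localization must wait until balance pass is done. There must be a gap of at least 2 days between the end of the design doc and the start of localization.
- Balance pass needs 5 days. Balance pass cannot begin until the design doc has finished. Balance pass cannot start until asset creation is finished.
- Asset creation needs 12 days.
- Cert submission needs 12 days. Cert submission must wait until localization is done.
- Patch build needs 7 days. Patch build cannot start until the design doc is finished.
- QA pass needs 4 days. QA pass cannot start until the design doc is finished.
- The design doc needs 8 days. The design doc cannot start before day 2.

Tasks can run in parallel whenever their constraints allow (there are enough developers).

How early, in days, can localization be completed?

Asset creation has no prerequisites, so it starts at day 0 and finishes at day 12.
The design doc waits on its own release at day 2, so it starts at day 2 and finishes at 2 + 8 = day 10.
Balance pass cannot start until the design doc (finishes day 10); asset creation (finishes day 12). The controlling bound is day 12, so balance pass finishes at 12 + 5 = day 17.
Localization needs all of balance pass (finishes day 17); the design doc (finishes day 10, plus 2-day gap → day 12). That puts its earliest start at day 17; it finishes at 17 + 8 = day 25.

25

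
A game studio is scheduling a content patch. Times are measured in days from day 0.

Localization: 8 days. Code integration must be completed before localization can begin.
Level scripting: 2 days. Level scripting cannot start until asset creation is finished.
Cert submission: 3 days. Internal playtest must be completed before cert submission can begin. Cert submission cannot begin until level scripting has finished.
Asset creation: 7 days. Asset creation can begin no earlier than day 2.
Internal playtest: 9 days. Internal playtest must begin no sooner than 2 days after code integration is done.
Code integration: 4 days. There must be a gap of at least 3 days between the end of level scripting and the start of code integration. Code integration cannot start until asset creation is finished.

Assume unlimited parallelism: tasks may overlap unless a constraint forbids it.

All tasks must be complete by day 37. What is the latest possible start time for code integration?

To finish by day 37, cert submission (duration 3) must start no later than day 34.
Internal playtest must finish before cert submission (must start by day 34). With a 9-day duration, internal playtest must start by 34 − 9 = day 25.
Localization has no dependents, so it just needs to finish by day 37. Starting by 37 − 8 = day 29 achieves that.
Code integration must finish in time for internal playtest (must start by day 25, minus 2-day gap → day 23); localization (must start by day 29). The tightest is day 23, so code integration must start by 23 − 4 = day 19.

19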